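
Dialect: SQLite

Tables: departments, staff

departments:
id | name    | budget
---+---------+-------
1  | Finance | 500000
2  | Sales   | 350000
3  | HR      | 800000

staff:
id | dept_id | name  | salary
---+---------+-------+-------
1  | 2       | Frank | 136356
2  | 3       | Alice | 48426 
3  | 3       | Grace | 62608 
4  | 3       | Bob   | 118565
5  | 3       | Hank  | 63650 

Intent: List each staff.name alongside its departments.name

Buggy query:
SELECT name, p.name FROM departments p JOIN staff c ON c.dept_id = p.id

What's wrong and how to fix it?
Bug: Both tables have a 'name' column; the unqualified reference is ambiguous

Fix: Qualify the column with its table alias (c.name)

Corrected query:
SELECT c.name, p.name FROM departments p JOIN staff c ON c.dept_id = p.id

Result:
name  | name 
------+------
Frank | Sales
Alice | HR   
Grace | HR   
Bob   | HR   
Hank  | HR   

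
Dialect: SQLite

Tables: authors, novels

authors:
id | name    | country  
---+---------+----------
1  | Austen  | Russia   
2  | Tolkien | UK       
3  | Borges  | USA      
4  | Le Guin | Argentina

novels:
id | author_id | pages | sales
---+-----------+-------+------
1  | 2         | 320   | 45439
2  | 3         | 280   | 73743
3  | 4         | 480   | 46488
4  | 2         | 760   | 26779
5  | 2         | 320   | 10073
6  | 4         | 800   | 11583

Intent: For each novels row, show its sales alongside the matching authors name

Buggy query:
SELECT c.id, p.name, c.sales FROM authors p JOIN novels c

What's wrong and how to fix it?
Bug: JOIN with no ON clause produces a cartesian product; every novels row pairs with every authors row

Fix: Specify the join condition linking the foreign key to the parent id

Corrected query:
SELECT c.id, p.name, c.sales FROM authors p JOIN novels c ON c.author_id = p.id

Result:
id | name    | sales
---+---------+------
1  | Tolkien | 45439
2  | Borges  | 73743
3  | Le Guin | 46488
4  | Tolkien | 26779
5  | Tolkien | 10073
6  | Le Guin | 11583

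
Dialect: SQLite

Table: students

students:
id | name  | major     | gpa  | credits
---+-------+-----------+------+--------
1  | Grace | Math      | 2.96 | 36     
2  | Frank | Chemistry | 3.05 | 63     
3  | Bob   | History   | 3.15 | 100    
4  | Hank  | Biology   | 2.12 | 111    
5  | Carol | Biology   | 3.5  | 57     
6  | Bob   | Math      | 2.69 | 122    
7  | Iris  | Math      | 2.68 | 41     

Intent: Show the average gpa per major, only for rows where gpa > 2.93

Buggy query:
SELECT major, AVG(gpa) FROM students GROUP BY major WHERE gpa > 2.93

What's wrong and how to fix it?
Bug: WHERE cannot follow GROUP BY

Fix: Place WHERE between FROM and GROUP BY

Corrected query:
SELECT major, AVG(gpa) FROM students WHERE gpa > 2.93 GROUP BY major

Result:
major     | AVG(gpa)
----------+---------
Biology   | 3.5     
Chemistry | 3.05    
History   | 3.15    
Math      | 2.96    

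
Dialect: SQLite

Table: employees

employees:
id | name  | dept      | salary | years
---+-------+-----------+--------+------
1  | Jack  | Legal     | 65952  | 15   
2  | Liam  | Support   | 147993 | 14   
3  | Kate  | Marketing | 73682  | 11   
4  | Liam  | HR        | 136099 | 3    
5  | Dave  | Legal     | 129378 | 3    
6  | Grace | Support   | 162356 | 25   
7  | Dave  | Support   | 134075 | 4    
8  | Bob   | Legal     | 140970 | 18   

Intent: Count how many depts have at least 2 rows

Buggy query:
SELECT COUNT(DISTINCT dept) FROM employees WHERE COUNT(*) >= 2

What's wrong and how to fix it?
Bug: WHERE filters individual rows, not groups, so a group-level COUNT is invalid there

Fix: Use a subquery that GROUPs and filters with HAVING, then count its rows

Corrected query:
SELECT COUNT(*) FROM (SELECT dept FROM employees GROUP BY dept HAVING COUNT(*) >= 2)

Result:
COUNT(*)
--------
2       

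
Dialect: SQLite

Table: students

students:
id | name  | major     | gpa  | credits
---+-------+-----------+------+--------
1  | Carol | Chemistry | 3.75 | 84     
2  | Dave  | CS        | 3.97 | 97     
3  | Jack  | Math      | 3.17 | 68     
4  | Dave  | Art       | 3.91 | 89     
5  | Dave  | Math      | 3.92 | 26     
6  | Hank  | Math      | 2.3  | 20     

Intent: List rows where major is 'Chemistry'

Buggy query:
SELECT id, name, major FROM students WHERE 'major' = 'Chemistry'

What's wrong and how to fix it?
Bug: 'major' in single quotes is a string literal, not the column; the comparison is literal-vs-literal and never true

Fix: Reference the column as major without single quotes

Corrected query:
SELECT id, name, major FROM students WHERE major = 'Chemistry'

Result:
id | name  | major    
---+-------+----------
1  | Carol | Chemistry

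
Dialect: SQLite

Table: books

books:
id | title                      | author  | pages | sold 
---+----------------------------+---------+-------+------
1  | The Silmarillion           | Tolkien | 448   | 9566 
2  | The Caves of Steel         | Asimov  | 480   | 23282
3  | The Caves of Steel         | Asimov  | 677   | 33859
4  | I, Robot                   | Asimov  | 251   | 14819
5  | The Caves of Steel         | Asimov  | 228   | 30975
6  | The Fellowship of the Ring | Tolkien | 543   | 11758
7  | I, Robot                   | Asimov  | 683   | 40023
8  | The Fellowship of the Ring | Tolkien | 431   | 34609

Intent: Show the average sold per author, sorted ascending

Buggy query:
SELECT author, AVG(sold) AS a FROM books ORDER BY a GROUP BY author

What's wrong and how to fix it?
Bug: ORDER BY appears before GROUP BY; SQL clause order requires GROUP BY first

Fix: Move ORDER BY to the end, after GROUP BY

Corrected query:
SELECT author, AVG(sold) AS a FROM books GROUP BY author ORDER BY a

Result:
author  | a           
--------+-------------
Tolkien | 18644.333333
Asimov  | 28591.6     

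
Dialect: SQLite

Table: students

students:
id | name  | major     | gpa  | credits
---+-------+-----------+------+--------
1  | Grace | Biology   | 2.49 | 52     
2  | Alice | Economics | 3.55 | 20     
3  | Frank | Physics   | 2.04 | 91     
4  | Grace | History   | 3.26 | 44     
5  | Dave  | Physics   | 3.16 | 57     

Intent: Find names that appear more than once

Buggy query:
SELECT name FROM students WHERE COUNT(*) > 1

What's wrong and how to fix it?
Bug: COUNT(*) is an aggregate and cannot be used in WHERE

Fix: Group first, then use HAVING for the count condition

Corrected query:
SELECT name FROM students GROUP BY name HAVING COUNT(*) > 1

Result:
name 
-----
Grace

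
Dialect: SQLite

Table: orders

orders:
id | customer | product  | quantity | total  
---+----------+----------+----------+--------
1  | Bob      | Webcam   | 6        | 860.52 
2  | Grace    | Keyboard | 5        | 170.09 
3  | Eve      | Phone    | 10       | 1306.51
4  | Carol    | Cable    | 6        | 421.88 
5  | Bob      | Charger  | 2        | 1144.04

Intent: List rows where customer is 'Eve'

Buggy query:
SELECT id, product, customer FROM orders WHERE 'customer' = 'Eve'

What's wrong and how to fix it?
Bug: Single quotes denote string literals in SQL; the column name is being compared as a constant string

Fix: Remove the quotes around the column name (or use double quotes for an identifier)

Corrected query:
SELECT id, product, customer FROM orders WHERE customer = 'Eve'

Result:
id | product | customer
---+---------+---------
3  | Phone   | Eve     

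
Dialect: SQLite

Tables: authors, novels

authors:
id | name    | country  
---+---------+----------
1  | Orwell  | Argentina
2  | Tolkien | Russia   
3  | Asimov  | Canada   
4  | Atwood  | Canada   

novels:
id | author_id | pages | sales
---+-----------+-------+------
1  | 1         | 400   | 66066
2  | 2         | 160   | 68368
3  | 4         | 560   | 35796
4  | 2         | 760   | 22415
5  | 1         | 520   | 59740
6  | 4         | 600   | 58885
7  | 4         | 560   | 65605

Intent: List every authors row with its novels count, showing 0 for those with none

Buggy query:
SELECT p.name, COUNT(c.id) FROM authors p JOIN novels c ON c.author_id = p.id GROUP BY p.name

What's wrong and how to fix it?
Bug: INNER JOIN drops authors rows that have no matching novels rows

Fix: Use LEFT JOIN so parents without children still appear (COUNT(c.id) gives 0)

Corrected query:
SELECT p.name, COUNT(c.id) FROM authors p LEFT JOIN novels c ON c.author_id = p.id GROUP BY p.name

Result:
name    | COUNT(c.id)
--------+------------
Asimov  | 0          
Atwood  | 3          
Orwell  | 2          
Tolkien | 2          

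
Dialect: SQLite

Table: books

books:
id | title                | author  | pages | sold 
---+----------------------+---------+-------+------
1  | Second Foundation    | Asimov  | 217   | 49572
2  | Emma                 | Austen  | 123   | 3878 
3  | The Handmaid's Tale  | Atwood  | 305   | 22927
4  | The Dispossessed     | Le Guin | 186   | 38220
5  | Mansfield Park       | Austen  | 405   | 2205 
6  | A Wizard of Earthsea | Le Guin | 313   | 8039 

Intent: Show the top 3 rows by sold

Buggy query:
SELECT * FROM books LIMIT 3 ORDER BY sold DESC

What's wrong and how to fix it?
Bug: LIMIT must come after ORDER BY

Fix: Swap the clauses: ORDER BY first, then LIMIT

Corrected query:
SELECT * FROM books ORDER BY sold DESC LIMIT 3

Result:
id | title               | author  | pages | sold 
---+---------------------+---------+-------+------
1  | Second Foundation   | Asimov  | 217   | 49572
4  | The Dispossessed    | Le Guin | 186   | 38220
3  | The Handmaid's Tale | Atwood  | 305   | 22927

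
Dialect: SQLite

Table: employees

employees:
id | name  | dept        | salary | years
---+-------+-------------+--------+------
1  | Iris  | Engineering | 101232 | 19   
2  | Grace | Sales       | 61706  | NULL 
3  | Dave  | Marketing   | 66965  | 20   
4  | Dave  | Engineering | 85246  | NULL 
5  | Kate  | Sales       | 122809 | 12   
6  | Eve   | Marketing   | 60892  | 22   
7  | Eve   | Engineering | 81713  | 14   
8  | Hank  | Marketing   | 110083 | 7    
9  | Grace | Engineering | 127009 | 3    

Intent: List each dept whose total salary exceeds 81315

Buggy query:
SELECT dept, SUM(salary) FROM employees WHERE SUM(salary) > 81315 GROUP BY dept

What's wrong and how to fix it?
Bug: SUM(salary) is an aggregate, but WHERE filters rows before aggregation

Fix: Use HAVING (which filters groups after aggregation) instead of WHERE

Corrected query:
SELECT dept, SUM(salary) FROM employees GROUP BY dept HAVING SUM(salary) > 81315

Result:
dept        | SUM(salary)
------------+------------
Engineering | 395200     
Marketing   | 237940     
Sales       | 184515     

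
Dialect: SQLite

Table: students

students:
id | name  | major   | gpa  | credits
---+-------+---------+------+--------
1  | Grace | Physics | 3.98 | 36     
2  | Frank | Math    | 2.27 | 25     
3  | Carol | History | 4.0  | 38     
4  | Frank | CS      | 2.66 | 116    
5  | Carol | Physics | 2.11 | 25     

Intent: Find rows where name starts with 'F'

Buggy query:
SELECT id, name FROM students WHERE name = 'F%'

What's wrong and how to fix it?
Bug: Wildcards only work with LIKE; '=' treats '%' as a literal character

Fix: Use LIKE for wildcard pattern matching

Corrected query:
SELECT id, name FROM students WHERE name LIKE 'F%'

Result:
id | name 
---+------
2  | Frank
4  | Frank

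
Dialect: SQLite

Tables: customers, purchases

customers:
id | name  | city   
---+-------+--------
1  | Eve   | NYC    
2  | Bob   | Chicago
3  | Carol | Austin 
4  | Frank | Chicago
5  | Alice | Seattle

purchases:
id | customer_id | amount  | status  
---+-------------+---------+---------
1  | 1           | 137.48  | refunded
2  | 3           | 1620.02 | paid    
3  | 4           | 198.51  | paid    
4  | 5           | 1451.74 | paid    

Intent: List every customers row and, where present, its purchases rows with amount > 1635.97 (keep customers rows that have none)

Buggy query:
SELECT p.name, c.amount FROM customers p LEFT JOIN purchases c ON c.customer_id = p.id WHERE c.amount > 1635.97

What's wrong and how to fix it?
Bug: Filtering c.amount in WHERE discards the NULL rows produced by LEFT JOIN, turning it into an inner join

Fix: Put 'c.amount > 1635.97' in the JOIN's ON clause instead of WHERE

Corrected query:
SELECT p.name, c.amount FROM customers p LEFT JOIN purchases c ON c.customer_id = p.id AND c.amount > 1635.97

Result:
name  | amount
------+-------
Eve   | NULL  
Bob   | NULL  
Carol | NULL  
Frank | NULL  
Alice | NULL  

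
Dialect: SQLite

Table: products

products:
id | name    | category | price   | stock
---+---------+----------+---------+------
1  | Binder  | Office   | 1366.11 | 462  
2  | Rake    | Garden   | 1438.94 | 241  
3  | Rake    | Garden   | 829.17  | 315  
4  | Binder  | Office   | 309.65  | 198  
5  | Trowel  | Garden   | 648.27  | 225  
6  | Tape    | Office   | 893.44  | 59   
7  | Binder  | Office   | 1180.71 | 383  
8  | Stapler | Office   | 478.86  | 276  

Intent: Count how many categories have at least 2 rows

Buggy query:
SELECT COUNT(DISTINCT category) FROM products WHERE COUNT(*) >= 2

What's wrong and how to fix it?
Bug: COUNT(*) cannot appear in WHERE; the per-group count doesn't exist yet

Fix: Group first with HAVING COUNT(*) >= 2, then COUNT the resulting groups

Corrected query:
SELECT COUNT(*) FROM (SELECT category FROM products GROUP BY category HAVING COUNT(*) >= 2)

Result:
COUNT(*)
--------
2       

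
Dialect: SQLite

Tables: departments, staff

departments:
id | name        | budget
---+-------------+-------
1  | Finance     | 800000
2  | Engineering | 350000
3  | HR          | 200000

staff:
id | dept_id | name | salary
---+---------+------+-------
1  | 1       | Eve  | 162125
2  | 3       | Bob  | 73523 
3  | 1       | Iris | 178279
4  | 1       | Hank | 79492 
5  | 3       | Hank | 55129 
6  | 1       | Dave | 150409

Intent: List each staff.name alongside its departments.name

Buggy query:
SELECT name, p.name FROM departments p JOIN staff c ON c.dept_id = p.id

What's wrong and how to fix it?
Bug: 'name' exists in both joined tables, so the database can't tell which one is meant

Fix: Prefix ambiguous columns with the table alias

Corrected query:
SELECT c.name, p.name FROM departments p JOIN staff c ON c.dept_id = p.id

Result:
name | name   
-----+--------
Eve  | Finance
Bob  | HR     
Iris | Finance
Hank | Finance
Hank | HR     
Dave | Finance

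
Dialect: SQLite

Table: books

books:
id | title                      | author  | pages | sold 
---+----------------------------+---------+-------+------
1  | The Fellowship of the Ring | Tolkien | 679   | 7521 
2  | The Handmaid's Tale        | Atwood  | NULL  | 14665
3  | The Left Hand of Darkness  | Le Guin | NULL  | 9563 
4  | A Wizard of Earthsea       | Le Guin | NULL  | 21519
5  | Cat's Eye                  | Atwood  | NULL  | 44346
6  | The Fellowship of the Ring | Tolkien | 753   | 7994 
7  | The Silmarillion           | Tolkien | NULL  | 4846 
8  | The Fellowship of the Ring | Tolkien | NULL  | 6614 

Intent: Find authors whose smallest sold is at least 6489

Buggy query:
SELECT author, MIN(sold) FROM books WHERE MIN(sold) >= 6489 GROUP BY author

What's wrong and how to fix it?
Bug: Aggregates like MIN are computed per group after WHERE runs

Fix: Use HAVING for the per-group MIN condition

Corrected query:
SELECT author, MIN(sold) FROM books GROUP BY author HAVING MIN(sold) >= 6489

Result:
author  | MIN(sold)
--------+----------
Atwood  | 14665    
Le Guin | 9563     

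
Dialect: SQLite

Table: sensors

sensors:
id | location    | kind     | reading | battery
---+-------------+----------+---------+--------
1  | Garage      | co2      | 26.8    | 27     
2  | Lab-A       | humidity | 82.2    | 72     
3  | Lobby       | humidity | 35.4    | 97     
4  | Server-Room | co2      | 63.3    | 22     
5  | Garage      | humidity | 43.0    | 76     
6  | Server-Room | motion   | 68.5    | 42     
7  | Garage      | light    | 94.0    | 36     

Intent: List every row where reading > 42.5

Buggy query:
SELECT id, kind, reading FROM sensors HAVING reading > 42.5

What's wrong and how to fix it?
Bug: HAVING filters the output of aggregation, but this query has no GROUP BY and no aggregate functions, so SQLite rejects it (HAVING clause on a non-aggregate query); the condition here is per row

Fix: Replace HAVING with WHERE since the condition applies to individual rows

Corrected query:
SELECT id, kind, reading FROM sensors WHERE reading > 42.5

Result:
id | kind     | reading
---+----------+--------
2  | humidity | 82.2   
4  | co2      | 63.3   
5  | humidity | 43     
6  | motion   | 68.5   
7  | light    | 94     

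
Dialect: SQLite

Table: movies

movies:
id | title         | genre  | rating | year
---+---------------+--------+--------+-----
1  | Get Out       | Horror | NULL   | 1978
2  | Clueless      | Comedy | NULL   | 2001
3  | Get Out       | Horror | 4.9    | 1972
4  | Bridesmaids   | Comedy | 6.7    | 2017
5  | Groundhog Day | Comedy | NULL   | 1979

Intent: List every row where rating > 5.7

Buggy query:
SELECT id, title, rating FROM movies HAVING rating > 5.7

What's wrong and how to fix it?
Bug: HAVING filters the output of aggregation, but this query has no GROUP BY and no aggregate functions, so SQLite rejects it (HAVING clause on a non-aggregate query); the condition here is per row

Fix: Use WHERE for row-level filtering

Corrected query:
SELECT id, title, rating FROM movies WHERE rating > 5.7

Result:
id | title       | rating
---+-------------+-------
4  | Bridesmaids | 6.7   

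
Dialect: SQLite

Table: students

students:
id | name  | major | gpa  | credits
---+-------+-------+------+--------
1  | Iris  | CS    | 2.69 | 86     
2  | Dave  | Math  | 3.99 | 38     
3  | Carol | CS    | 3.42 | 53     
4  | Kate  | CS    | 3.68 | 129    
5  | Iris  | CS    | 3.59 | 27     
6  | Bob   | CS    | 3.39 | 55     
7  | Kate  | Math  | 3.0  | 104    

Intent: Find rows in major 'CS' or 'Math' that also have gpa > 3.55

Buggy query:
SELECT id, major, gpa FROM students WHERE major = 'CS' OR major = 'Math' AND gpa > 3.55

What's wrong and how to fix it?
Bug: Without parentheses, AND is evaluated before OR, so the gpa filter only applies to the 'Math' branch

Fix: Group the OR with parentheses (or use IN), then AND the threshold

Corrected query:
SELECT id, major, gpa FROM students WHERE (major = 'CS' OR major = 'Math') AND gpa > 3.55

Result:
id | major | gpa 
---+-------+-----
2  | Math  | 3.99
4  | CS    | 3.68
5  | CS    | 3.59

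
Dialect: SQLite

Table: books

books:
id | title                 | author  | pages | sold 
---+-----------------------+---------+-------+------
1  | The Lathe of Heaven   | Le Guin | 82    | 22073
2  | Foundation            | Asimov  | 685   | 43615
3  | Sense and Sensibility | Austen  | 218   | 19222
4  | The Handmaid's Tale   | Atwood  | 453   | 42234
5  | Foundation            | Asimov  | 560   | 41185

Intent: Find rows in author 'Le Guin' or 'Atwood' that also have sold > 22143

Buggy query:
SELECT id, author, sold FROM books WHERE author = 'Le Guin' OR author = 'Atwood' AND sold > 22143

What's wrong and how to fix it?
Bug: Without parentheses, AND is evaluated before OR, so the sold filter only applies to the 'Atwood' branch

Fix: Add parentheses around the OR so the AND applies to both alternatives

Corrected query:
SELECT id, author, sold FROM books WHERE (author = 'Le Guin' OR author = 'Atwood') AND sold > 22143

Result:
id | author | sold 
---+--------+------
4  | Atwood | 42234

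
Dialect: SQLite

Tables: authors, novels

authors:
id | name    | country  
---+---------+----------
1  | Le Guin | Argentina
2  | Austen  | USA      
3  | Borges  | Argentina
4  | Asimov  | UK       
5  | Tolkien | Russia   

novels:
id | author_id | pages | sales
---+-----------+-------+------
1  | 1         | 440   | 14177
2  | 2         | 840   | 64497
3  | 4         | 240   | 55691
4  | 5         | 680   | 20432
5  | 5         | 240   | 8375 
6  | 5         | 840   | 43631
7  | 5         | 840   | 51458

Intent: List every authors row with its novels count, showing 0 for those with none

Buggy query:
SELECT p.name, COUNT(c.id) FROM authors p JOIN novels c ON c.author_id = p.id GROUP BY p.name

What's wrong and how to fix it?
Bug: INNER JOIN drops authors rows that have no matching novels rows

Fix: Switch to LEFT JOIN to retain unmatched parent rows

Corrected query:
SELECT p.name, COUNT(c.id) FROM authors p LEFT JOIN novels c ON c.author_id = p.id GROUP BY p.name

Result:
name    | COUNT(c.id)
--------+------------
Asimov  | 1          
Austen  | 1          
Borges  | 0          
Le Guin | 1          
Tolkien | 4          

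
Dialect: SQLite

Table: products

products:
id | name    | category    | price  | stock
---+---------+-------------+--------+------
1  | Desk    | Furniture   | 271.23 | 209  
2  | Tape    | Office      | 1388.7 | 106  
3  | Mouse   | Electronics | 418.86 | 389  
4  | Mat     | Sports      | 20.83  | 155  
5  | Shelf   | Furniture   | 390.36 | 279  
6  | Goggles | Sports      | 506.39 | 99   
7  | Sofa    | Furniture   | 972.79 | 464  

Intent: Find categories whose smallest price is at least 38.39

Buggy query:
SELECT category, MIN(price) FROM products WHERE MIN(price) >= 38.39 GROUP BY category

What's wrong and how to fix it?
Bug: MIN() in WHERE is a misuse of aggregate

Fix: Replace WHERE with HAVING after the GROUP BY

Corrected query:
SELECT category, MIN(price) FROM products GROUP BY category HAVING MIN(price) >= 38.39

Result:
category    | MIN(price)
------------+-----------
Electronics | 418.86    
Furniture   | 271.23    
Office      | 1388.7    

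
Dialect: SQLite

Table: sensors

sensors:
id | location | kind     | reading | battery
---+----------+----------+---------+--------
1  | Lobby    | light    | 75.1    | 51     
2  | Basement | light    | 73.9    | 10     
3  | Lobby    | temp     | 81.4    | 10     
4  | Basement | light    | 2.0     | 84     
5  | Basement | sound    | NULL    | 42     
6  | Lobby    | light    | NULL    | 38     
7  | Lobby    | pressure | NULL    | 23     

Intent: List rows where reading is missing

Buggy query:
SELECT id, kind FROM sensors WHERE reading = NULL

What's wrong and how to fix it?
Bug: '= NULL' is always unknown in SQL three-valued logic, so no rows match

Fix: Replace '= NULL' with 'IS NULL'

Corrected query:
SELECT id, kind FROM sensors WHERE reading IS NULL

Result:
id | kind    
---+---------
5  | sound   
6  | light   
7  | pressure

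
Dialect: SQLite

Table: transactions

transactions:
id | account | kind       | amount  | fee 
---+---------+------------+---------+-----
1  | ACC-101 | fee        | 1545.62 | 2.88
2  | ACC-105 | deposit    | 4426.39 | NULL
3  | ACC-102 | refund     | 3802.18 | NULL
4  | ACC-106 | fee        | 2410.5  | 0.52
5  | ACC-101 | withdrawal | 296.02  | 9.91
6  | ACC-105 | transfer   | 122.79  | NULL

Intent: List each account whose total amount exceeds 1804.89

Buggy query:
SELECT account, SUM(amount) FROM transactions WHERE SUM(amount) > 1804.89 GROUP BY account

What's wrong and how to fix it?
Bug: SUM(amount) is an aggregate, but WHERE filters rows before aggregation

Fix: Use HAVING (which filters groups after aggregation) instead of WHERE

Corrected query:
SELECT account, SUM(amount) FROM transactions GROUP BY account HAVING SUM(amount) > 1804.89

Result:
account | SUM(amount)
--------+------------
ACC-101 | 1841.64    
ACC-102 | 3802.18    
ACC-105 | 4549.18    
ACC-106 | 2410.5     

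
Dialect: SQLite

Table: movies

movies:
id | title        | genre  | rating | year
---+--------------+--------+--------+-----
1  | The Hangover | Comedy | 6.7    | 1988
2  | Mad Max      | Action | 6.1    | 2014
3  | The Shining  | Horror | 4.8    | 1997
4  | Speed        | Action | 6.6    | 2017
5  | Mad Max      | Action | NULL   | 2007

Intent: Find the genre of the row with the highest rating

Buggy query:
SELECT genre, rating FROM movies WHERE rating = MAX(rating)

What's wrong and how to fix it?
Bug: WHERE is evaluated per row; an aggregate over the whole table isn't defined there

Fix: Wrap MAX in a scalar subquery so WHERE compares against a single value

Corrected query:
SELECT genre, rating FROM movies WHERE rating = (SELECT MAX(rating) FROM movies)

Result:
genre  | rating
-------+-------
Comedy | 6.7   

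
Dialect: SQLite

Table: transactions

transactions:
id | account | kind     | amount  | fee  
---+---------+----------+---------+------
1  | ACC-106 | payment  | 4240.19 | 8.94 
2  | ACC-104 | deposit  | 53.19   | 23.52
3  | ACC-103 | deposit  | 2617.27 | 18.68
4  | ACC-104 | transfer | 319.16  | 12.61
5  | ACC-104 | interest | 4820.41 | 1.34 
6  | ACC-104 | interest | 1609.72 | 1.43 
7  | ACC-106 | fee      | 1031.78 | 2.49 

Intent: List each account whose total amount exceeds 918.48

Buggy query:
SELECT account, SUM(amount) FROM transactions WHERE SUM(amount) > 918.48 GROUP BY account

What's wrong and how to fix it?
Bug: WHERE runs before GROUP BY, so aggregates aren't available there

Fix: Use HAVING (which filters groups after aggregation) instead of WHERE

Corrected query:
SELECT account, SUM(amount) FROM transactions GROUP BY account HAVING SUM(amount) > 918.48

Result:
account | SUM(amount)
--------+------------
ACC-103 | 2617.27    
ACC-104 | 6802.48    
ACC-106 | 5271.97    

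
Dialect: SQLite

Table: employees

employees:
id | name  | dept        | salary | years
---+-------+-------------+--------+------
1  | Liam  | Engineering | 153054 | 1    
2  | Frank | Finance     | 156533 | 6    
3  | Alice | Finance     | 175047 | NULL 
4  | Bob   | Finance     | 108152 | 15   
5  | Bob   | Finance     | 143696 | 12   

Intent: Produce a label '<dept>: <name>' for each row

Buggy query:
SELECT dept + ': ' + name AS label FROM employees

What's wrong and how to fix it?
Bug: '+' is numeric addition; on text columns SQLite converts them to 0 instead of concatenating

Fix: Replace + with || to concatenate text

Corrected query:
SELECT dept || ': ' || name AS label FROM employees

Result:
label            
-----------------
Engineering: Liam
Finance: Frank   
Finance: Alice   
Finance: Bob     
Finance: Bob     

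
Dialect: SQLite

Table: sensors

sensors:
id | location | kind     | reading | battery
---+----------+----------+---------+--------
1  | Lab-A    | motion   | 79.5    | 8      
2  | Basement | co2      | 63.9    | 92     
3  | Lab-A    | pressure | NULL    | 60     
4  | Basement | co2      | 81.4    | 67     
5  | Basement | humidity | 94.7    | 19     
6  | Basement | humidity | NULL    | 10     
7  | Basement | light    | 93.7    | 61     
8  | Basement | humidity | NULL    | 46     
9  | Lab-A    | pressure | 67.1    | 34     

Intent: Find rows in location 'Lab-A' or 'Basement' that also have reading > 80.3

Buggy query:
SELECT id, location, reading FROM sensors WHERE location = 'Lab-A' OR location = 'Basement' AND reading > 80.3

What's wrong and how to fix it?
Bug: AND binds tighter than OR, so this parses as location = 'Lab-A' OR (location = 'Basement' AND reading > 80.3)

Fix: Add parentheses around the OR so the AND applies to both alternatives

Corrected query:
SELECT id, location, reading FROM sensors WHERE (location = 'Lab-A' OR location = 'Basement') AND reading > 80.3

Result:
id | location | reading
---+----------+--------
4  | Basement | 81.4   
5  | Basement | 94.7   
7  | Basement | 93.7   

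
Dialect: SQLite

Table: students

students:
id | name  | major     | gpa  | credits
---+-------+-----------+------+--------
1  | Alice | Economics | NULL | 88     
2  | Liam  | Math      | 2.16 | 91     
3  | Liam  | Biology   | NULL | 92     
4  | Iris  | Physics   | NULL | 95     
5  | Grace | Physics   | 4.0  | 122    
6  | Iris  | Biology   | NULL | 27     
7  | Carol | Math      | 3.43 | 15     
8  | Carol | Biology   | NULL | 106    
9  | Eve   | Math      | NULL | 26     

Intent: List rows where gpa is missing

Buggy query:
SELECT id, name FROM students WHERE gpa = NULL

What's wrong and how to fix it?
Bug: '= NULL' is always unknown in SQL three-valued logic, so no rows match

Fix: Replace '= NULL' with 'IS NULL'

Corrected query:
SELECT id, name FROM students WHERE gpa IS NULL

Result:
id | name 
---+------
1  | Alice
3  | Liam 
4  | Iris 
6  | Iris 
8  | Carol
9  | Eve  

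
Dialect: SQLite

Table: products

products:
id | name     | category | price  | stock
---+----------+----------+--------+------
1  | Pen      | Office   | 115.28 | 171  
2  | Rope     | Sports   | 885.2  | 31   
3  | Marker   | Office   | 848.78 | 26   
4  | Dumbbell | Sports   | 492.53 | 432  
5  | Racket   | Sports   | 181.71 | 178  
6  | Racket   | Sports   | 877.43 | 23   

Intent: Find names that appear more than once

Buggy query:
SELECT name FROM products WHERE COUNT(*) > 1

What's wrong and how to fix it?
Bug: WHERE can't reference COUNT(*); aggregates are computed after WHERE

Fix: GROUP BY name, then filter groups with HAVING COUNT(*) > 1

Corrected query:
SELECT name FROM products GROUP BY name HAVING COUNT(*) > 1

Result:
name  
------
Racket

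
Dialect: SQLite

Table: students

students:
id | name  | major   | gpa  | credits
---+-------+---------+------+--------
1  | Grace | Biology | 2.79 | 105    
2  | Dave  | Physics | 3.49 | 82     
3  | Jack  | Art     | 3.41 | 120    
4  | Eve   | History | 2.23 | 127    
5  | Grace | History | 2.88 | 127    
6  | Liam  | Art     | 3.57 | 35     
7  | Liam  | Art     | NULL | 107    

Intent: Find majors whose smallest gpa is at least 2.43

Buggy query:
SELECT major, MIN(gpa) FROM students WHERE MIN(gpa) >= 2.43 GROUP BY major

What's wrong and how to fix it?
Bug: Aggregates like MIN are computed per group after WHERE runs

Fix: Use HAVING for the per-group MIN condition

Corrected query:
SELECT major, MIN(gpa) FROM students GROUP BY major HAVING MIN(gpa) >= 2.43

Result:
major   | MIN(gpa)
--------+---------
Art     | 3.41    
Biology | 2.79    
Physics | 3.49    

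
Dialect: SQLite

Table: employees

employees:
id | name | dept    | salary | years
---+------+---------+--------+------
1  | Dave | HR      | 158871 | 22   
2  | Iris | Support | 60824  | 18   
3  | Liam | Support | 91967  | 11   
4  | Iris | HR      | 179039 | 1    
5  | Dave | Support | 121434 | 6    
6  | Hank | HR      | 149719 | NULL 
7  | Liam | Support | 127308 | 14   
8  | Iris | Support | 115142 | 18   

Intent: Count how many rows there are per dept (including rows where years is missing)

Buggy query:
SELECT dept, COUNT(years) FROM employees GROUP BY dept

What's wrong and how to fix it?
Bug: COUNT(column) counts non-NULL values only; rows with NULL years aren't counted

Fix: Replace COUNT(years) with COUNT(*)

Corrected query:
SELECT dept, COUNT(*) FROM employees GROUP BY dept

Result:
dept    | COUNT(*)
--------+---------
HR      | 3       
Support | 5       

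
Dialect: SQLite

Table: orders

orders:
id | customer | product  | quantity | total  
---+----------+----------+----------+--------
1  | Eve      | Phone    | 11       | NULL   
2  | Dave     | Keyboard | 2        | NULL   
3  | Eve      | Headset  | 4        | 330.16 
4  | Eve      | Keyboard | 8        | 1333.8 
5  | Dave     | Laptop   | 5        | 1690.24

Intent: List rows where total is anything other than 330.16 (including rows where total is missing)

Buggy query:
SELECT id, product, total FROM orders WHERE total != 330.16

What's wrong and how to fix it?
Bug: Inequality against NULL is unknown, not true; rows with NULL are dropped

Fix: Handle NULL separately with IS NULL alongside the inequality

Corrected query:
SELECT id, product, total FROM orders WHERE total != 330.16 OR total IS NULL

Result:
id | product  | total  
---+----------+--------
1  | Phone    | NULL   
2  | Keyboard | NULL   
4  | Keyboard | 1333.8 
5  | Laptop   | 1690.24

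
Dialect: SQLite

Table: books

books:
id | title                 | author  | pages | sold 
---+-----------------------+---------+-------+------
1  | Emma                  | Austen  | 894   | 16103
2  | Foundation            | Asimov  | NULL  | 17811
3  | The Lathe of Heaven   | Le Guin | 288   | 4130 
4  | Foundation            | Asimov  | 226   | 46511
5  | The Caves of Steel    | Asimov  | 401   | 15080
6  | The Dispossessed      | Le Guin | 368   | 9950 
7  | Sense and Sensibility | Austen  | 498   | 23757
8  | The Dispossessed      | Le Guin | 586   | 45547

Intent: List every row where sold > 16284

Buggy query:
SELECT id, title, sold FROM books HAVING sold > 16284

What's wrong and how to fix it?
Bug: HAVING filters the output of aggregation, but this query has no GROUP BY and no aggregate functions, so SQLite rejects it (HAVING clause on a non-aggregate query); the condition here is per row

Fix: Use WHERE for row-level filtering

Corrected query:
SELECT id, title, sold FROM books WHERE sold > 16284

Result:
id | title                 | sold 
---+-----------------------+------
2  | Foundation            | 17811
4  | Foundation            | 46511
7  | Sense and Sensibility | 23757
8  | The Dispossessed      | 45547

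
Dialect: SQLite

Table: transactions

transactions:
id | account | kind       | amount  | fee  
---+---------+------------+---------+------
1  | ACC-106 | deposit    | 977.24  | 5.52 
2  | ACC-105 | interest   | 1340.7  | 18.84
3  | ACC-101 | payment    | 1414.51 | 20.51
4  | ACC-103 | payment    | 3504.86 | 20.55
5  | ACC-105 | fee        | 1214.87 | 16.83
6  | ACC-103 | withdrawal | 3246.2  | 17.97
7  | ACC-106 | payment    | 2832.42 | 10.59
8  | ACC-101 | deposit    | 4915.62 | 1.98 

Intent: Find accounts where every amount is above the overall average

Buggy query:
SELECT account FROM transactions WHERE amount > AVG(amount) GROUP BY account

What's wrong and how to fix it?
Bug: AVG() is an aggregate; it can't sit directly in WHERE

Fix: Use a subquery for AVG and a HAVING MIN(...) filter so the condition holds for every row in the group

Corrected query:
SELECT account FROM transactions GROUP BY account HAVING MIN(amount) > (SELECT AVG(amount) FROM transactions)

Result:
account
-------
ACC-103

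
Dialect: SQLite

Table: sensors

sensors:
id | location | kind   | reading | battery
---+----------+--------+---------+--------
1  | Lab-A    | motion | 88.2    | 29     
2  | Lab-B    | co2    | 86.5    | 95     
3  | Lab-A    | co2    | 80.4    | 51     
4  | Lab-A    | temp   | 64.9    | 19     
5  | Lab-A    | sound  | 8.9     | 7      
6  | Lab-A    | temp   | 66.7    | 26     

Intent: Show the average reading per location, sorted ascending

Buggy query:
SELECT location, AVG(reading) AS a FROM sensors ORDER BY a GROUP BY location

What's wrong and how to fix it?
Bug: GROUP BY must precede ORDER BY

Fix: Move ORDER BY to the end, after GROUP BY

Corrected query:
SELECT location, AVG(reading) AS a FROM sensors GROUP BY location ORDER BY a

Result:
location | a    
---------+------
Lab-A    | 61.82
Lab-B    | 86.5 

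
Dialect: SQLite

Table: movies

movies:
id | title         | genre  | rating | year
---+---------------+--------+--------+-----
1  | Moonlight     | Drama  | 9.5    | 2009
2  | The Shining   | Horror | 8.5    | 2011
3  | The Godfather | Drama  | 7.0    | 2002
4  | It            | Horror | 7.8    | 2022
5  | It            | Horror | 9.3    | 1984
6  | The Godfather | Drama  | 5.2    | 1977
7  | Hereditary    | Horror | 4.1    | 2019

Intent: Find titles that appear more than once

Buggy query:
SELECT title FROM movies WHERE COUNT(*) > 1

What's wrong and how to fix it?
Bug: COUNT(*) is an aggregate and cannot be used in WHERE

Fix: Group first, then use HAVING for the count condition

Corrected query:
SELECT title FROM movies GROUP BY title HAVING COUNT(*) > 1

Result:
title        
-------------
It           
The Godfather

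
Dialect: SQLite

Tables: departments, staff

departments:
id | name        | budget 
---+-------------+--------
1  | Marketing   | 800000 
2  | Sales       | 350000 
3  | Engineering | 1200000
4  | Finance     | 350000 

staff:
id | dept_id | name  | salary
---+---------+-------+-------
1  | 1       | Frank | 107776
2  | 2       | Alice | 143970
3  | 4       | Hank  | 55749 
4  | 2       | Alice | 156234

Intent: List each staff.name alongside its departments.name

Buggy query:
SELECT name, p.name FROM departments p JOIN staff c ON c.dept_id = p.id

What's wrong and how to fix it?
Bug: Both tables have a 'name' column; the unqualified reference is ambiguous

Fix: Prefix ambiguous columns with the table alias

Corrected query:
SELECT c.name, p.name FROM departments p JOIN staff c ON c.dept_id = p.id

Result:
name  | name     
------+----------
Frank | Marketing
Alice | Sales    
Hank  | Finance  
Alice | Sales    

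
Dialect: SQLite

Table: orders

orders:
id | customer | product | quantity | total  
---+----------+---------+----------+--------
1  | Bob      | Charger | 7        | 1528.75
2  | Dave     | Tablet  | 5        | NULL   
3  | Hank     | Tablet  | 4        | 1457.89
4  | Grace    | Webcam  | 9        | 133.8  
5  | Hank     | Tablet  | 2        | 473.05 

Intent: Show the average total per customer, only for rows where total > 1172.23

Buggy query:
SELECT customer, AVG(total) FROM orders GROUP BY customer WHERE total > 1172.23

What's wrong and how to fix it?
Bug: WHERE cannot follow GROUP BY

Fix: Move the WHERE clause before GROUP BY

Corrected query:
SELECT customer, AVG(total) FROM orders WHERE total > 1172.23 GROUP BY customer

Result:
customer | AVG(total)
---------+-----------
Bob      | 1528.75   
Hank     | 1457.89   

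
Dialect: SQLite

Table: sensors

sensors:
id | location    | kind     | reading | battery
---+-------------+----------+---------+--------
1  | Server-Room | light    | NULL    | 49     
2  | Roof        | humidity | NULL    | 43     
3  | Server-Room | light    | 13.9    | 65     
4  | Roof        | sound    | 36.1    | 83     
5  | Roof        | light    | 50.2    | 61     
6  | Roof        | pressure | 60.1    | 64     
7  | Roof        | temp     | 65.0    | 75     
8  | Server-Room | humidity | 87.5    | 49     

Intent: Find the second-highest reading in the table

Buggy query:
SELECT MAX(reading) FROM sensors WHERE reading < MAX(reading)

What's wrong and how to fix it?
Bug: The inner MAX is an aggregate inside WHERE, which is not allowed

Fix: Put the inner MAX in a scalar subquery

Corrected query:
SELECT MAX(reading) FROM sensors WHERE reading < (SELECT MAX(reading) FROM sensors)

Result:
MAX(reading)
------------
65          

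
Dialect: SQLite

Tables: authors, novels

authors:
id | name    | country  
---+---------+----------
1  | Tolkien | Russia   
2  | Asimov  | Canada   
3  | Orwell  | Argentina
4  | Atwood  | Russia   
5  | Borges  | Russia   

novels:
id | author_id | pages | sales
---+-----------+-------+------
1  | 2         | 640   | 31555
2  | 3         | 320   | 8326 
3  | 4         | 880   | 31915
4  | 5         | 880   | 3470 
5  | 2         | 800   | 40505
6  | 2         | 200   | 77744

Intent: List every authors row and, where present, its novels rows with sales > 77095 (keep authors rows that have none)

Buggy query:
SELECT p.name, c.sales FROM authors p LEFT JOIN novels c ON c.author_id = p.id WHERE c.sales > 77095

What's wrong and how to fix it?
Bug: A WHERE condition on the right-hand table after LEFT JOIN drops unmatched parents

Fix: Move the right-table condition into the ON clause so unmatched parents are kept

Corrected query:
SELECT p.name, c.sales FROM authors p LEFT JOIN novels c ON c.author_id = p.id AND c.sales > 77095

Result:
name    | sales
--------+------
Tolkien | NULL 
Asimov  | 77744
Orwell  | NULL 
Atwood  | NULL 
Borges  | NULL 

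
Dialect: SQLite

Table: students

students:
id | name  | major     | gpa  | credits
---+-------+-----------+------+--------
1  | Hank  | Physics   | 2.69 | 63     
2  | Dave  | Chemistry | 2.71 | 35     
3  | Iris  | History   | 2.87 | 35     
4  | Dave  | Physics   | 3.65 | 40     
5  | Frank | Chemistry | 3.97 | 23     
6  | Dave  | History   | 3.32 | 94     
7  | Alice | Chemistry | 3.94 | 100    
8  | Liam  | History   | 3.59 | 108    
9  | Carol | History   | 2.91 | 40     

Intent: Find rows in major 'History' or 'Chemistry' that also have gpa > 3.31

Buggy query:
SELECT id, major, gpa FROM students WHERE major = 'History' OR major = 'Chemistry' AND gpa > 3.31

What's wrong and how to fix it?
Bug: Without parentheses, AND is evaluated before OR, so the gpa filter only applies to the 'Chemistry' branch

Fix: Add parentheses around the OR so the AND applies to both alternatives

Corrected query:
SELECT id, major, gpa FROM students WHERE (major = 'History' OR major = 'Chemistry') AND gpa > 3.31

Result:
id | major     | gpa 
---+-----------+-----
5  | Chemistry | 3.97
6  | History   | 3.32
7  | Chemistry | 3.94
8  | History   | 3.59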